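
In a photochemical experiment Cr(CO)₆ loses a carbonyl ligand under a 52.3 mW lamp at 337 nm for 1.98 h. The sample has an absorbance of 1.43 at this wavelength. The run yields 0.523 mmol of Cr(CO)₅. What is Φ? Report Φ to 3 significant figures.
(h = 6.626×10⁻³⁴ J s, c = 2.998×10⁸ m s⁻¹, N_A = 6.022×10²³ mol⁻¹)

Φ = 0.517

Product: 0.523 mmol = 5.23×10⁻⁴ mol.
Photon energy at 337 nm: hc/λ = (6.626×10⁻³⁴)(2.998×10⁸)/(337×10⁻⁹) = 5.895×10⁻¹⁹ J.
Energy delivered: (52.3 mW)(7128 s) = 372.8 J.
Photons incident: 372.8 / 5.895×10⁻¹⁹ = 6.324×10²⁰, i.e. 6.324×10²⁰/6.022×10²³ = 0.001050 mol.
Fraction absorbed: 1 − 10^(−1.43) = 0.9628.
Photons absorbed: 0.9628 × 0.001050 = 0.001011 mol.
Φ = 5.23×10⁻⁴ mol / 0.001011 mol photons = 0.517.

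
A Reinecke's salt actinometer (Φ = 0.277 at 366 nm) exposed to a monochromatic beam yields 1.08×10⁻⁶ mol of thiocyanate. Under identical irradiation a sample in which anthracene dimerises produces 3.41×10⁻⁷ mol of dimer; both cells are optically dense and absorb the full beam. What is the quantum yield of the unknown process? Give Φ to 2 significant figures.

Photons absorbed by the actinometer: 1.08×10⁻⁶ / 0.277 = 3.899×10⁻⁶ mol.
Φ(unknown) = 3.41×10⁻⁷ / 3.899×10⁻⁶ = 0.087.

Φ = 0.087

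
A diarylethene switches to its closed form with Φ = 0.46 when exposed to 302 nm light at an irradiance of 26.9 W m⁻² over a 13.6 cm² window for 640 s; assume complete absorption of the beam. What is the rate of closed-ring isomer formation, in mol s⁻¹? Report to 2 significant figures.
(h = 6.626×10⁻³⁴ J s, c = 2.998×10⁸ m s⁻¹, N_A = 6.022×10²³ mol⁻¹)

4.2×10⁻⁸ mol s⁻¹

Photon energy at 302 nm: hc/λ = (6.626×10⁻³⁴)(2.998×10⁸)/(302×10⁻⁹) = 6.578×10⁻¹⁹ J.
Energy delivered: (26.9 W m⁻²)(13.6×10⁻⁴ m²)(640 s) = 23.41 J.
Photons incident: 23.41 / 6.578×10⁻¹⁹ = 3.559×10¹⁹, i.e. 3.559×10¹⁹/6.022×10²³ = 5.910×10⁻⁵ mol.
Product formed: 0.46 × 5.910×10⁻⁵ = 2.719×10⁻⁵ mol.
Rate: 2.719×10⁻⁵ / 640 s = 4.2×10⁻⁸ mol s⁻¹.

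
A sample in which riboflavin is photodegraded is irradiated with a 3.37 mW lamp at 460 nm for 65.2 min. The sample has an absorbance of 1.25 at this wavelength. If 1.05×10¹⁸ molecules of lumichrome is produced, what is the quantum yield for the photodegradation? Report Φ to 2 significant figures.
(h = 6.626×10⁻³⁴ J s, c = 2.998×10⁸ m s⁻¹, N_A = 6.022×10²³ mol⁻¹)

Product: 1.05×10¹⁸ / 6.022×10²³ = 1.744×10⁻⁶ mol.
Photon energy at 460 nm: hc/λ = (6.626×10⁻³⁴)(2.998×10⁸)/(460×10⁻⁹) = 4.318×10⁻¹⁹ J.
Energy delivered: (3.37 mW)(3912 s) = 13.18 J.
Photons incident: 13.18 / 4.318×10⁻¹⁹ = 3.052×10¹⁹, i.e. 3.052×10¹⁹/6.022×10²³ = 5.068×10⁻⁵ mol.
Fraction absorbed: 1 − 10^(−1.25) = 0.9438.
Photons absorbed: 0.9438 × 5.068×10⁻⁵ = 4.783×10⁻⁵ mol.
Φ = 1.744×10⁻⁶ mol / 4.783×10⁻⁵ mol photons = 0.036.

Φ = 0.036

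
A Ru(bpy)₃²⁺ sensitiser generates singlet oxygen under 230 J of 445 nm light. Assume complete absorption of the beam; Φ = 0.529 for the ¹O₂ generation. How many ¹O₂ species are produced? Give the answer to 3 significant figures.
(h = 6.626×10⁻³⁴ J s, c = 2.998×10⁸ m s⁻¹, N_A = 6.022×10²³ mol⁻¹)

Photon energy at 445 nm: hc/λ = (6.626×10⁻³⁴)(2.998×10⁸)/(445×10⁻⁹) = 4.464×10⁻¹⁹ J.
Photons incident: 230 / 4.464×10⁻¹⁹ = 5.152×10²⁰, i.e. 5.152×10²⁰/6.022×10²³ = 8.555×10⁻⁴ mol.
Product: Φ × n_abs = 0.529 × 8.555×10⁻⁴ = 4.526×10⁻⁴ mol.
As a count: 4.526×10⁻⁴ × 6.022×10²³ = 2.73×10²⁰.

2.73×10²⁰ species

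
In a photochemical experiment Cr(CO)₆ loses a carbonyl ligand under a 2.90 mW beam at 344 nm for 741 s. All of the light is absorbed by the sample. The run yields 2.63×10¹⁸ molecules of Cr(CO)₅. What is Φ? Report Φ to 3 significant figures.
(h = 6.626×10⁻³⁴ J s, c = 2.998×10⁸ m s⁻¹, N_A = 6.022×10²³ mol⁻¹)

Product: 2.63×10¹⁸ / 6.022×10²³ = 4.367×10⁻⁶ mol.
Photon energy at 344 nm: hc/λ = (6.626×10⁻³⁴)(2.998×10⁸)/(344×10⁻⁹) = 5.775×10⁻¹⁹ J.
Energy delivered: (2.90 mW)(741 s) = 2.149 J.
Photons incident: 2.149 / 5.775×10⁻¹⁹ = 3.721×10¹⁸, i.e. 3.721×10¹⁸/6.022×10²³ = 6.179×10⁻⁶ mol.
Φ = 4.367×10⁻⁶ mol / 6.179×10⁻⁶ mol photons = 0.707.

Φ = 0.707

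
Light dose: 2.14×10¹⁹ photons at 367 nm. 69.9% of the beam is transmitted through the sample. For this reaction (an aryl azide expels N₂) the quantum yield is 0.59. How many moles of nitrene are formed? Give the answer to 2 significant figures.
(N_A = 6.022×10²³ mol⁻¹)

Moles of photons: 2.14×10¹⁹ / 6.022×10²³ = 3.554×10⁻⁵ mol.
Fraction absorbed: 1 − 69.9/100 = 0.3010.
Photons absorbed: 0.3010 × 3.554×10⁻⁵ = 1.070×10⁻⁵ mol.
Product: Φ × n_abs = 0.59 × 1.070×10⁻⁵ = 6.313×10⁻⁶ mol.

6.3×10⁻⁶ mol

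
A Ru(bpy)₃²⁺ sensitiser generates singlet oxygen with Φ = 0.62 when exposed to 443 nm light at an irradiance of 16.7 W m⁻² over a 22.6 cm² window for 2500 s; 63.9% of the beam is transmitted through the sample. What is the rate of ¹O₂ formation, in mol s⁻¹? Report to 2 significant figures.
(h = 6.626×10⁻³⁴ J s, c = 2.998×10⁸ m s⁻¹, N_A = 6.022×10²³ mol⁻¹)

Photon energy at 443 nm: hc/λ = (6.626×10⁻³⁴)(2.998×10⁸)/(443×10⁻⁹) = 4.484×10⁻¹⁹ J.
Energy delivered: (16.7 W m⁻²)(22.6×10⁻⁴ m²)(2500 s) = 94.36 J.
Photons incident: 94.36 / 4.484×10⁻¹⁹ = 2.104×10²⁰, i.e. 2.104×10²⁰/6.022×10²³ = 3.494×10⁻⁴ mol.
Fraction absorbed: 1 − 63.9/100 = 0.3610.
Photons absorbed: 0.3610 × 3.494×10⁻⁴ = 1.261×10⁻⁴ mol.
Product formed: 0.62 × 1.261×10⁻⁴ = 7.818×10⁻⁵ mol.
Rate: 7.818×10⁻⁵ / 2500 s = 3.1×10⁻⁸ mol s⁻¹.

3.1×10⁻⁸ mol s⁻¹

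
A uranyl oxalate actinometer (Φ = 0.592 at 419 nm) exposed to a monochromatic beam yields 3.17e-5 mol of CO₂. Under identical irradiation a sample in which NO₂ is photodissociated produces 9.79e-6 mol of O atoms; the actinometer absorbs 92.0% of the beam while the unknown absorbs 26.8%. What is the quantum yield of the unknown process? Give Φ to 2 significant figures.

Photons absorbed by the actinometer: 3.17e-5 / 0.592 = 5.355e-5 mol.
Incident flux: 5.355e-5 / 0.920 = 5.821e-5 einstein.
Absorbed by unknown: 0.268 × 5.821e-5 = 1.560e-5 mol.
Φ(unknown) = 9.79e-6 / 1.560e-5 = 0.63.

Φ = 0.63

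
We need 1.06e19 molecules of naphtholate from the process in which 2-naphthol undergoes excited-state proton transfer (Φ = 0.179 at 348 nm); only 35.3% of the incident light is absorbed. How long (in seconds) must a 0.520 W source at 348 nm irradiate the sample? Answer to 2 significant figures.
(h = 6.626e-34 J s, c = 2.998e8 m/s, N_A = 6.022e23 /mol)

t ≈ 180 s

Product: 1.06e19 / 6.022e23 = 1.760e-5 mol.
Photons that must be absorbed: 1.760e-5 / 0.179 = 9.832e-5 mol.
Incident photons needed: 9.832e-5 / 0.353 = 2.785e-4 mol.
Photon energy: hc/λ = 5.708e-19 J; per mole, 3.437e5 J mol⁻¹.
Energy required: 2.785e-4 × 3.437e5 = 95.72 J.
Time: 95.72 J / 0.52 W = 180 s.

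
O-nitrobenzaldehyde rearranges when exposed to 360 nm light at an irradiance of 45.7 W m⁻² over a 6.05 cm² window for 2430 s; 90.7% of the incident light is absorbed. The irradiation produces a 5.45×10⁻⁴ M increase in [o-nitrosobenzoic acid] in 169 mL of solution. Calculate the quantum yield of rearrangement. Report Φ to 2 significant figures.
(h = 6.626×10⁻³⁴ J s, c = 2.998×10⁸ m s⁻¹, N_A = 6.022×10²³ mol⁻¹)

Φ = 0.50

Product: (5.45×10⁻⁴ M)(0.169 L) = 9.211×10⁻⁵ mol.
Photon energy at 360 nm: hc/λ = (6.626×10⁻³⁴)(2.998×10⁸)/(360×10⁻⁹) = 5.518×10⁻¹⁹ J.
Energy delivered: (45.7 W m⁻²)(6.05×10⁻⁴ m²)(2430 s) = 67.19 J.
Photons incident: 67.19 / 5.518×10⁻¹⁹ = 1.218×10²⁰, i.e. 1.218×10²⁰/6.022×10²³ = 2.023×10⁻⁴ mol.
Photons absorbed: 0.907 × 2.023×10⁻⁴ = 1.835×10⁻⁴ mol.
Φ = 9.211×10⁻⁵ mol / 1.835×10⁻⁴ mol photons = 0.50.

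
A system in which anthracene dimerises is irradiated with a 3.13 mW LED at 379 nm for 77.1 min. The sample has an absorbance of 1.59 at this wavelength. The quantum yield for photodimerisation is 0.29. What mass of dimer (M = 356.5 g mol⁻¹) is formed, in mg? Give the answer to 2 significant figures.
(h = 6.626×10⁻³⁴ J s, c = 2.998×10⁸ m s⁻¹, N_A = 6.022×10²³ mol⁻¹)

4.6 mg

Photon energy at 379 nm: hc/λ = (6.626×10⁻³⁴)(2.998×10⁸)/(379×10⁻⁹) = 5.241×10⁻¹⁹ J.
Energy delivered: (3.13 mW)(4626 s) = 14.48 J.
Photons incident: 14.48 / 5.241×10⁻¹⁹ = 2.763×10¹⁹, i.e. 2.763×10¹⁹/6.022×10²³ = 4.588×10⁻⁵ mol.
Fraction absorbed: 1 − 10^(−1.59) = 0.9743.
Photons absorbed: 0.9743 × 4.588×10⁻⁵ = 4.470×10⁻⁵ mol.
Product: Φ × n_abs = 0.29 × 4.470×10⁻⁵ = 1.296×10⁻⁵ mol.
Mass: 1.296×10⁻⁵ × 356.5 = 0.004620 g = 4.6 mg.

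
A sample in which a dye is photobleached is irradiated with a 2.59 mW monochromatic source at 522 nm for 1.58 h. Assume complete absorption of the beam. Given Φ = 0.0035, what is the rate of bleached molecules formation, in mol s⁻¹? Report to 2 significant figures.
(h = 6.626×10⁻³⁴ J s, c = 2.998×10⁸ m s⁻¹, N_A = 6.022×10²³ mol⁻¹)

4.0×10⁻¹¹ mol s⁻¹

Photon energy at 522 nm: hc/λ = (6.626×10⁻³⁴)(2.998×10⁸)/(522×10⁻⁹) = 3.806×10⁻¹⁹ J.
Energy delivered: (2.59 mW)(5688 s) = 14.73 J.
Photons incident: 14.73 / 3.806×10⁻¹⁹ = 3.870×10¹⁹, i.e. 3.870×10¹⁹/6.022×10²³ = 6.426×10⁻⁵ mol.
Product formed: 0.0035 × 6.426×10⁻⁵ = 2.249×10⁻⁷ mol.
Rate: 2.249×10⁻⁷ / 5688 s = 4.0×10⁻¹¹ mol s⁻¹.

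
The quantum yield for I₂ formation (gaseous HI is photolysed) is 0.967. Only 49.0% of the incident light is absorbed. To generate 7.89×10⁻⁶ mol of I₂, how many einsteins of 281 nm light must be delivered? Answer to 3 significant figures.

1.67×10⁻⁵ einstein

Photons that must be absorbed: 7.89×10⁻⁶ / 0.967 = 8.159×10⁻⁶ mol.
Incident photons needed: 8.159×10⁻⁶ / 0.490 = 1.665×10⁻⁵ mol.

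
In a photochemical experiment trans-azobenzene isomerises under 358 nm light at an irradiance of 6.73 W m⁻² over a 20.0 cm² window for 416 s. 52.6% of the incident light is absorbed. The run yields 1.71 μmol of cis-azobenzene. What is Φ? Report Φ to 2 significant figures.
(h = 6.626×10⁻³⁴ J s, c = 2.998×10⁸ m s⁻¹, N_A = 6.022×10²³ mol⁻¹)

Product: 1.71 μmol = 1.71×10⁻⁶ mol.
Photon energy at 358 nm: hc/λ = (6.626×10⁻³⁴)(2.998×10⁸)/(358×10⁻⁹) = 5.549×10⁻¹⁹ J.
Energy delivered: (6.73 W m⁻²)(20.0×10⁻⁴ m²)(416 s) = 5.599 J.
Photons incident: 5.599 / 5.549×10⁻¹⁹ = 1.009×10¹⁹, i.e. 1.009×10¹⁹/6.022×10²³ = 1.676×10⁻⁵ mol.
Photons absorbed: 0.526 × 1.676×10⁻⁵ = 8.816×10⁻⁶ mol.
Φ = 1.71×10⁻⁶ mol / 8.816×10⁻⁶ mol photons = 0.19.

Φ = 0.19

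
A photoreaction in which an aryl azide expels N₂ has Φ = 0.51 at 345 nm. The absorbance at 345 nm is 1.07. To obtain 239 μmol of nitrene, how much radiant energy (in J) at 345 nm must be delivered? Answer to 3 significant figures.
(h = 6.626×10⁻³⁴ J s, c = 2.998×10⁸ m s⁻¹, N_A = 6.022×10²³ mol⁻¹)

Product: 239 μmol = 2.39×10⁻⁴ mol.
Photons that must be absorbed: 2.39×10⁻⁴ / 0.51 = 4.686×10⁻⁴ mol.
Fraction absorbed: 1 − 10^(−1.07) = 0.9149.
Incident photons needed: 4.686×10⁻⁴ / 0.9149 = 5.122×10⁻⁴ mol.
Photon energy: hc/λ = 5.758×10⁻¹⁹ J; per mole, 3.467×10⁵ J mol⁻¹.
Energy required: 5.122×10⁻⁴ × 3.467×10⁵ = 178 J.

178 J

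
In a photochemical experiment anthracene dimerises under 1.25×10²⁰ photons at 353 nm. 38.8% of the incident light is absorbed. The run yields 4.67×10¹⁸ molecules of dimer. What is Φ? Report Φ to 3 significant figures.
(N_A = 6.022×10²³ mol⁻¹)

Φ = 0.0963

Product: 4.67×10¹⁸ / 6.022×10²³ = 7.755×10⁻⁶ mol.
Moles of photons: 1.25×10²⁰ / 6.022×10²³ = 2.076×10⁻⁴ mol.
Photons absorbed: 0.388 × 2.076×10⁻⁴ = 8.055×10⁻⁵ mol.
Φ = 7.755×10⁻⁶ mol / 8.055×10⁻⁵ mol photons = 0.0963.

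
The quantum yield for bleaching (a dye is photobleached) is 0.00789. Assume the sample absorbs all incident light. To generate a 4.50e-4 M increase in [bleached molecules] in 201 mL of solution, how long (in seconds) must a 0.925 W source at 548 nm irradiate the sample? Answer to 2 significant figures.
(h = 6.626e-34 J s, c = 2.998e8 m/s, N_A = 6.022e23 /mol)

Product: (4.50e-4 M)(0.201 L) = 9.045e-5 mol.
Photons that must be absorbed: 9.045e-5 / 0.00789 = 0.01146 mol.
Photon energy: hc/λ = 3.625e-19 J; per mole, 2.183e5 J mol⁻¹.
Energy required: 0.01146 × 2.183e5 = 2502 J.
Time: 2502 J / 0.925 W = 2700 s.

t ≈ 2700 s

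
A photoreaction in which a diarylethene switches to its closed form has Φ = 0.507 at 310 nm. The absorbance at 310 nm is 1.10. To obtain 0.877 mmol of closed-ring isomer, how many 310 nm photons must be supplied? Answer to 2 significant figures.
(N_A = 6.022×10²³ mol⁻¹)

1.1×10²¹ photons

Product: 0.877 mmol = 8.77×10⁻⁴ mol.
Photons that must be absorbed: 8.77×10⁻⁴ / 0.507 = 0.001730 mol.
Fraction absorbed: 1 − 10^(−1.10) = 0.9206.
Incident photons needed: 0.001730 / 0.9206 = 0.001879 mol.
Photon count: 0.001879 × 6.022×10²³ = 1.1×10²¹.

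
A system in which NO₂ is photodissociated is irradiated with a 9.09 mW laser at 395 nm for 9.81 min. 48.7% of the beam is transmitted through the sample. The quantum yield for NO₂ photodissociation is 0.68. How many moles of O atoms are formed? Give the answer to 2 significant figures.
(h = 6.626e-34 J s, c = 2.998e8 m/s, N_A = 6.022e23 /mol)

Photon energy at 395 nm: hc/λ = (6.626e-34)(2.998e8)/(395e-9) = 5.029e-19 J.
Energy delivered: (9.09 mW)(588.6 s) = 5.350 J.
Photons incident: 5.350 / 5.029e-19 = 1.064e19, i.e. 1.064e19/6.022e23 = 1.767e-5 mol.
Fraction absorbed: 1 − 48.7/100 = 0.5130.
Photons absorbed: 0.5130 × 1.767e-5 = 9.065e-6 mol.
Product: Φ × n_abs = 0.68 × 9.065e-6 = 6.164e-6 mol.

6.2e-6 mol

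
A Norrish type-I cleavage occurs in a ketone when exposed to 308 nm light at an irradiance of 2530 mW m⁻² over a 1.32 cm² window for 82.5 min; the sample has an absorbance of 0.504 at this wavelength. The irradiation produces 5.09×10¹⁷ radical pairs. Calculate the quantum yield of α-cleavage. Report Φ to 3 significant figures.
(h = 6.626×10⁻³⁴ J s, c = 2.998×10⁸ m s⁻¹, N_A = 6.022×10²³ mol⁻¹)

Product: 5.09×10¹⁷ / 6.022×10²³ = 8.452×10⁻⁷ mol.
Photon energy at 308 nm: hc/λ = (6.626×10⁻³⁴)(2.998×10⁸)/(308×10⁻⁹) = 6.450×10⁻¹⁹ J.
Energy delivered: (2530 mW m⁻²)(1.32×10⁻⁴ m²)(4950 s) = 1.653 J.
Photons incident: 1.653 / 6.450×10⁻¹⁹ = 2.563×10¹⁸, i.e. 2.563×10¹⁸/6.022×10²³ = 4.256×10⁻⁶ mol.
Fraction absorbed: 1 − 10^(−0.504) = 0.6867.
Photons absorbed: 0.6867 × 4.256×10⁻⁶ = 2.923×10⁻⁶ mol.
Φ = 8.452×10⁻⁷ mol / 2.923×10⁻⁶ mol photons = 0.289.

Φ = 0.289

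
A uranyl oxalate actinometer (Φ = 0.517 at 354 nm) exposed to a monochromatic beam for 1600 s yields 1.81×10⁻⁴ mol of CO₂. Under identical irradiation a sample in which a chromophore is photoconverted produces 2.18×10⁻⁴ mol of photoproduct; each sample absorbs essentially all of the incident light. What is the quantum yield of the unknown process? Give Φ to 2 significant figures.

Φ = 0.62

Photons absorbed by the actinometer: 1.81×10⁻⁴ / 0.517 = 3.501×10⁻⁴ mol.
Φ(unknown) = 2.18×10⁻⁴ / 3.501×10⁻⁴ = 0.62.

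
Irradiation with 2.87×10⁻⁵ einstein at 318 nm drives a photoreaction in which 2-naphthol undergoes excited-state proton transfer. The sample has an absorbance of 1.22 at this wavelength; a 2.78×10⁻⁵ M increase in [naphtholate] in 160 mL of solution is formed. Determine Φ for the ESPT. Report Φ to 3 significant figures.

Φ = 0.165

Product: (2.78×10⁻⁵ M)(0.16 L) = 4.448×10⁻⁶ mol.
Fraction absorbed: 1 − 10^(−1.22) = 0.9397.
Photons absorbed: 0.9397 × 2.87×10⁻⁵ = 2.697×10⁻⁵ mol.
Φ = 4.448×10⁻⁶ mol / 2.697×10⁻⁵ mol photons = 0.165.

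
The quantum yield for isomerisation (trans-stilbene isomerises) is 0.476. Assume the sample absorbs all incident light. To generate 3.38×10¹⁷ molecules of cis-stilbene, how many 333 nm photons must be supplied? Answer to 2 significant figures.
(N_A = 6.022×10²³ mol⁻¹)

Product: 3.38×10¹⁷ / 6.022×10²³ = 5.613×10⁻⁷ mol.
Photons that must be absorbed: 5.613×10⁻⁷ / 0.476 = 1.179×10⁻⁶ mol.
Photon count: 1.179×10⁻⁶ × 6.022×10²³ = 7.1×10¹⁷.

7.1×10¹⁷ photons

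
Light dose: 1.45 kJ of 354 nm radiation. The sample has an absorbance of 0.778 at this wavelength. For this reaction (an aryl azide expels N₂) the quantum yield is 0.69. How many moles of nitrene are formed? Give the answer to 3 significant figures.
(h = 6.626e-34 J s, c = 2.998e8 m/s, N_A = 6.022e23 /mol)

Photon energy at 354 nm: hc/λ = (6.626e-34)(2.998e8)/(354e-9) = 5.612e-19 J.
Incident energy: 1.45 kJ = 1450 J.
Photons incident: 1450 / 5.612e-19 = 2.584e21, i.e. 2.584e21/6.022e23 = 0.004291 mol.
Fraction absorbed: 1 − 10^(−0.778) = 0.8333.
Photons absorbed: 0.8333 × 0.004291 = 0.003576 mol.
Product: Φ × n_abs = 0.69 × 0.003576 = 0.002467 mol.

0.00247 mol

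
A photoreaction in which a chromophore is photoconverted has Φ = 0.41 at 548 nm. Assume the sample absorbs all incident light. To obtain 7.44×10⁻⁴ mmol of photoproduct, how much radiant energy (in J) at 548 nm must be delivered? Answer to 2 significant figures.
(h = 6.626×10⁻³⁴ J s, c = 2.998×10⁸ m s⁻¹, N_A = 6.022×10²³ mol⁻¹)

0.40 J

Product: 7.44×10⁻⁴ mmol = 7.44×10⁻⁷ mol.
Photons that must be absorbed: 7.44×10⁻⁷ / 0.41 = 1.815×10⁻⁶ mol.
Photon energy: hc/λ = 3.625×10⁻¹⁹ J; per mole, 2.183×10⁵ J mol⁻¹.
Energy required: 1.815×10⁻⁶ × 2.183×10⁵ = 0.40 J.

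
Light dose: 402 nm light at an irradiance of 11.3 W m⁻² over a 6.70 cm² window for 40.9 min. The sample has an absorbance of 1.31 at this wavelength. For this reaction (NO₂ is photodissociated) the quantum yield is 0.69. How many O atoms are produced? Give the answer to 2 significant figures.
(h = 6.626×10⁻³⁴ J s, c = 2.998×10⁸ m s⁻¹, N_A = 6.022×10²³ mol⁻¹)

Photon energy at 402 nm: hc/λ = (6.626×10⁻³⁴)(2.998×10⁸)/(402×10⁻⁹) = 4.941×10⁻¹⁹ J.
Energy delivered: (11.3 W m⁻²)(6.70×10⁻⁴ m²)(2454 s) = 18.58 J.
Photons incident: 18.58 / 4.941×10⁻¹⁹ = 3.760×10¹⁹, i.e. 3.760×10¹⁹/6.022×10²³ = 6.244×10⁻⁵ mol.
Fraction absorbed: 1 − 10^(−1.31) = 0.9510.
Photons absorbed: 0.9510 × 6.244×10⁻⁵ = 5.938×10⁻⁵ mol.
Product: Φ × n_abs = 0.69 × 5.938×10⁻⁵ = 4.097×10⁻⁵ mol.
As a count: 4.097×10⁻⁵ × 6.022×10²³ = 2.5×10¹⁹.

2.5×10¹⁹ atoms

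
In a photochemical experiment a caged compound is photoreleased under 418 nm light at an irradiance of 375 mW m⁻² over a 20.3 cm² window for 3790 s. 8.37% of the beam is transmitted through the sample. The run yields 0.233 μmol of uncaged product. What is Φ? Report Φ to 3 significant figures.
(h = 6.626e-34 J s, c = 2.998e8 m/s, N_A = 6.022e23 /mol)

Product: 0.233 μmol = 2.33e-7 mol.
Photon energy at 418 nm: hc/λ = (6.626e-34)(2.998e8)/(418e-9) = 4.752e-19 J.
Energy delivered: (375 mW m⁻²)(20.3e-4 m²)(3790 s) = 2.885 J.
Photons incident: 2.885 / 4.752e-19 = 6.071e18, i.e. 6.071e18/6.022e23 = 1.008e-5 mol.
Fraction absorbed: 1 − 8.37/100 = 0.9163.
Photons absorbed: 0.9163 × 1.008e-5 = 9.236e-6 mol.
Φ = 2.33e-7 mol / 9.236e-6 mol photons = 0.0252.

Φ = 0.0252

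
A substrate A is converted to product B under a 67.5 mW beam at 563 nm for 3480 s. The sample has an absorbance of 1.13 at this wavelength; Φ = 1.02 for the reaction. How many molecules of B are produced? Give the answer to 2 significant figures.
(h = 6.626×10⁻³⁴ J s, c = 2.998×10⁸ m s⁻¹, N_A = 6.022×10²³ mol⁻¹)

6.3×10²⁰ molecules

Photon energy at 563 nm: hc/λ = (6.626×10⁻³⁴)(2.998×10⁸)/(563×10⁻⁹) = 3.528×10⁻¹⁹ J.
Energy delivered: (67.5 mW)(3480 s) = 234.9 J.
Photons incident: 234.9 / 3.528×10⁻¹⁹ = 6.658×10²⁰, i.e. 6.658×10²⁰/6.022×10²³ = 0.001106 mol.
Fraction absorbed: 1 − 10^(−1.13) = 0.9259.
Photons absorbed: 0.9259 × 0.001106 = 0.001024 mol.
Product: Φ × n_abs = 1.02 × 0.001024 = 0.001044 mol.
As a count: 0.001044 × 6.022×10²³ = 6.3×10²⁰.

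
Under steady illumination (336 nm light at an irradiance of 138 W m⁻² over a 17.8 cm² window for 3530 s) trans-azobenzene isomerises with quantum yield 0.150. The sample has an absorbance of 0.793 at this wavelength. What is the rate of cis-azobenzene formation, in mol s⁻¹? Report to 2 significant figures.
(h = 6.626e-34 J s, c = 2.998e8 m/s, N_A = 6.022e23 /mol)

8.7e-8 mol s⁻¹

Photon energy at 336 nm: hc/λ = (6.626e-34)(2.998e8)/(336e-9) = 5.912e-19 J.
Energy delivered: (138 W m⁻²)(17.8e-4 m²)(3530 s) = 867.1 J.
Photons incident: 867.1 / 5.912e-19 = 1.467e21, i.e. 1.467e21/6.022e23 = 0.002436 mol.
Fraction absorbed: 1 − 10^(−0.793) = 0.8389.
Photons absorbed: 0.8389 × 0.002436 = 0.002044 mol.
Product formed: 0.150 × 0.002044 = 3.066e-4 mol.
Rate: 3.066e-4 / 3530 s = 8.7e-8 mol s⁻¹.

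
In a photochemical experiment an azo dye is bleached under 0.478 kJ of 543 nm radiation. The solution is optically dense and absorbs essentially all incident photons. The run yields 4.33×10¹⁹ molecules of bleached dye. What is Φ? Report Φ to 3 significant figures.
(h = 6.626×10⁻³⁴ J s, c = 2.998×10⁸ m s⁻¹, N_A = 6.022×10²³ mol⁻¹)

Φ = 0.0331

Product: 4.33×10¹⁹ / 6.022×10²³ = 7.190×10⁻⁵ mol.
Photon energy at 543 nm: hc/λ = (6.626×10⁻³⁴)(2.998×10⁸)/(543×10⁻⁹) = 3.658×10⁻¹⁹ J.
Incident energy: 0.478 kJ = 478 J.
Photons incident: 478 / 3.658×10⁻¹⁹ = 1.307×10²¹, i.e. 1.307×10²¹/6.022×10²³ = 0.002170 mol.
Φ = 7.190×10⁻⁵ mol / 0.002170 mol photons = 0.0331.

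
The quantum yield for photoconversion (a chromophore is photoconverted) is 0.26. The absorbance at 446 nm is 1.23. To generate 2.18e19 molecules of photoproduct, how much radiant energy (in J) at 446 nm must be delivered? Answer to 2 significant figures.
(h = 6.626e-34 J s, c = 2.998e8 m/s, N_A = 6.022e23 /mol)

40 J

Product: 2.18e19 / 6.022e23 = 3.620e-5 mol.
Photons that must be absorbed: 3.620e-5 / 0.26 = 1.392e-4 mol.
Fraction absorbed: 1 − 10^(−1.23) = 0.9411.
Incident photons needed: 1.392e-4 / 0.9411 = 1.479e-4 mol.
Photon energy: hc/λ = 4.454e-19 J; per mole, 2.682e5 J mol⁻¹.
Energy required: 1.479e-4 × 2.682e5 = 40 J.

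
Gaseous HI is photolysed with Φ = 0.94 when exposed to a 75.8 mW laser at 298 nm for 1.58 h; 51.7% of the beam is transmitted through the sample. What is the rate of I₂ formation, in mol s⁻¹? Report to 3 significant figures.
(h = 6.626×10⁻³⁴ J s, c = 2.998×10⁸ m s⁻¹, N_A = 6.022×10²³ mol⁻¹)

Photon energy at 298 nm: hc/λ = (6.626×10⁻³⁴)(2.998×10⁸)/(298×10⁻⁹) = 6.666×10⁻¹⁹ J.
Energy delivered: (75.8 mW)(5688 s) = 431.2 J.
Photons incident: 431.2 / 6.666×10⁻¹⁹ = 6.469×10²⁰, i.e. 6.469×10²⁰/6.022×10²³ = 0.001074 mol.
Fraction absorbed: 1 − 51.7/100 = 0.4830.
Photons absorbed: 0.4830 × 0.001074 = 5.187×10⁻⁴ mol.
Product formed: 0.94 × 5.187×10⁻⁴ = 4.876×10⁻⁴ mol.
Rate: 4.876×10⁻⁴ / 5688 s = 8.57×10⁻⁸ mol s⁻¹.

8.57×10⁻⁸ mol s⁻¹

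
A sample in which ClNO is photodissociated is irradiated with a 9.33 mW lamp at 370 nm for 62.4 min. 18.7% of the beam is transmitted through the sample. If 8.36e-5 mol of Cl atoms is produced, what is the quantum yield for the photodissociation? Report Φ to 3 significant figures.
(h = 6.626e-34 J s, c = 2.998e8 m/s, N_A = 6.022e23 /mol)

Photon energy at 370 nm: hc/λ = (6.626e-34)(2.998e8)/(370e-9) = 5.369e-19 J.
Energy delivered: (9.33 mW)(3744 s) = 34.93 J.
Photons incident: 34.93 / 5.369e-19 = 6.506e19, i.e. 6.506e19/6.022e23 = 1.080e-4 mol.
Fraction absorbed: 1 − 18.7/100 = 0.8130.
Photons absorbed: 0.8130 × 1.080e-4 = 8.780e-5 mol.
Φ = 8.36e-5 mol / 8.780e-5 mol photons = 0.952.

Φ = 0.952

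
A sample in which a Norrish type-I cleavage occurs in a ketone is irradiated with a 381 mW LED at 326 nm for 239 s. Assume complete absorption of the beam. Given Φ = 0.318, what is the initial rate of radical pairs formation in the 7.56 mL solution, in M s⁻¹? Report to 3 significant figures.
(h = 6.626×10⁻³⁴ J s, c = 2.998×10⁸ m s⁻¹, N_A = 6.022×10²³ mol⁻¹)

Photon energy at 326 nm: hc/λ = (6.626×10⁻³⁴)(2.998×10⁸)/(326×10⁻⁹) = 6.093×10⁻¹⁹ J.
Energy delivered: (381 mW)(239 s) = 91.06 J.
Photons incident: 91.06 / 6.093×10⁻¹⁹ = 1.495×10²⁰, i.e. 1.495×10²⁰/6.022×10²³ = 2.483×10⁻⁴ mol.
Product formed: 0.318 × 2.483×10⁻⁴ = 7.896×10⁻⁵ mol.
Rate: 7.896×10⁻⁵ mol / (239 s × 0.00756 L) = 4.37×10⁻⁵ M s⁻¹.

4.37×10⁻⁵ M s⁻¹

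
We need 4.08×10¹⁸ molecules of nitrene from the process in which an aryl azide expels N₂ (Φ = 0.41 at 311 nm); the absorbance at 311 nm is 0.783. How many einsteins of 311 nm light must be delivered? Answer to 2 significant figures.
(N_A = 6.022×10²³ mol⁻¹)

Product: 4.08×10¹⁸ / 6.022×10²³ = 6.775×10⁻⁶ mol.
Photons that must be absorbed: 6.775×10⁻⁶ / 0.41 = 1.652×10⁻⁵ mol.
Fraction absorbed: 1 − 10^(−0.783) = 0.8352.
Incident photons needed: 1.652×10⁻⁵ / 0.8352 = 1.978×10⁻⁵ mol.

2.0×10⁻⁵ einstein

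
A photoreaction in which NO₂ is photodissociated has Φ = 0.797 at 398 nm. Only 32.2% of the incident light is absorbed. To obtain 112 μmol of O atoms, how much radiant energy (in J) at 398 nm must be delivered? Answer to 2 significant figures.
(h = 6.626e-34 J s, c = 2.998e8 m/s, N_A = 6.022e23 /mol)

130 J

Product: 112 μmol = 1.12e-4 mol.
Photons that must be absorbed: 1.12e-4 / 0.797 = 1.405e-4 mol.
Incident photons needed: 1.405e-4 / 0.322 = 4.363e-4 mol.
Photon energy: hc/λ = 4.991e-19 J; per mole, 3.006e5 J mol⁻¹.
Energy required: 4.363e-4 × 3.006e5 = 130 J.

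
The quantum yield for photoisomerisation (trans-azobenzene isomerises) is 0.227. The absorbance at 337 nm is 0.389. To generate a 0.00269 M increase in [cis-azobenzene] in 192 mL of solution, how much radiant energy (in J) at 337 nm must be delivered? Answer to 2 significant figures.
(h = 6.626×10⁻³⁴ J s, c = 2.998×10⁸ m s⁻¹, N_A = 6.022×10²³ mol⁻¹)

1400 J

Product: (0.00269 M)(0.192 L) = 5.165×10⁻⁴ mol.
Photons that must be absorbed: 5.165×10⁻⁴ / 0.227 = 0.002275 mol.
Fraction absorbed: 1 − 10^(−0.389) = 0.5917.
Incident photons needed: 0.002275 / 0.5917 = 0.003845 mol.
Photon energy: hc/λ = 5.895×10⁻¹⁹ J; per mole, 3.550×10⁵ J mol⁻¹.
Energy required: 0.003845 × 3.550×10⁵ = 1400 J.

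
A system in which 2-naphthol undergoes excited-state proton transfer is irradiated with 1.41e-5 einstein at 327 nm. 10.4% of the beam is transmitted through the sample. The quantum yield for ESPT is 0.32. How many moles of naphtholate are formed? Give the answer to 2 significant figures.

Fraction absorbed: 1 − 10.4/100 = 0.8960.
Photons absorbed: 0.8960 × 1.41e-5 = 1.263e-5 mol.
Product: Φ × n_abs = 0.32 × 1.263e-5 = 4.042e-6 mol.

4.0e-6 mol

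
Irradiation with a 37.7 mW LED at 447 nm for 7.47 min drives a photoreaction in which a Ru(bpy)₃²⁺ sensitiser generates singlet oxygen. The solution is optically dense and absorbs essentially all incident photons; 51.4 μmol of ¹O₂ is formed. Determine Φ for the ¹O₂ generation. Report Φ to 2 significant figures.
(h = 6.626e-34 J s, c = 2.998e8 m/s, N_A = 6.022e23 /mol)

Φ = 0.81

Product: 51.4 μmol = 5.14e-5 mol.
Photon energy at 447 nm: hc/λ = (6.626e-34)(2.998e8)/(447e-9) = 4.444e-19 J.
Energy delivered: (37.7 mW)(448.2 s) = 16.90 J.
Photons incident: 16.90 / 4.444e-19 = 3.803e19, i.e. 3.803e19/6.022e23 = 6.315e-5 mol.
Φ = 5.14e-5 mol / 6.315e-5 mol photons = 0.81.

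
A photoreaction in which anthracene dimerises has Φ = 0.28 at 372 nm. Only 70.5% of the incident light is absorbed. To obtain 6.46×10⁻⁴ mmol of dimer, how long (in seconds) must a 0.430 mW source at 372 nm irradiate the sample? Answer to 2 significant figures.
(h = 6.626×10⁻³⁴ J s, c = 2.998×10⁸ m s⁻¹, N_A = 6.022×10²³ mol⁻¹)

Product: 6.46×10⁻⁴ mmol = 6.46×10⁻⁷ mol.
Photons that must be absorbed: 6.46×10⁻⁷ / 0.28 = 2.307×10⁻⁶ mol.
Incident photons needed: 2.307×10⁻⁶ / 0.705 = 3.272×10⁻⁶ mol.
Photon energy: hc/λ = 5.340×10⁻¹⁹ J; per mole, 3.216×10⁵ J mol⁻¹.
Energy required: 3.272×10⁻⁶ × 3.216×10⁵ = 1.052 J.
Time: 1.052 J / 0.00043 W = 2400 s.

t ≈ 2400 s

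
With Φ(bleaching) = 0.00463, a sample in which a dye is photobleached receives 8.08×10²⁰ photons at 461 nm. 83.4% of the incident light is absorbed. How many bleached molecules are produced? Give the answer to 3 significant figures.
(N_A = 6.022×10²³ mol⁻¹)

Moles of photons: 8.08×10²⁰ / 6.022×10²³ = 0.001342 mol.
Photons absorbed: 0.834 × 0.001342 = 0.001119 mol.
Product: Φ × n_abs = 0.00463 × 0.001119 = 5.181×10⁻⁶ mol.
As a count: 5.181×10⁻⁶ × 6.022×10²³ = 3.12×10¹⁸.

3.12×10¹⁸ bleached molecules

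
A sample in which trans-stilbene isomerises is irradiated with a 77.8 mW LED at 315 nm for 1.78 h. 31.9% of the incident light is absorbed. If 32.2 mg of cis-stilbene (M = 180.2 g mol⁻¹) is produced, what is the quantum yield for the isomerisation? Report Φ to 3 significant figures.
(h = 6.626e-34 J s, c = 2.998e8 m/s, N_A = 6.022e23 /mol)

Product: 32.2 mg / 180.2 g mol⁻¹ = 1.787e-4 mol.
Photon energy at 315 nm: hc/λ = (6.626e-34)(2.998e8)/(315e-9) = 6.306e-19 J.
Energy delivered: (77.8 mW)(6408 s) = 498.5 J.
Photons incident: 498.5 / 6.306e-19 = 7.905e20, i.e. 7.905e20/6.022e23 = 0.001313 mol.
Photons absorbed: 0.319 × 0.001313 = 4.188e-4 mol.
Φ = 1.787e-4 mol / 4.188e-4 mol photons = 0.427.

Φ = 0.427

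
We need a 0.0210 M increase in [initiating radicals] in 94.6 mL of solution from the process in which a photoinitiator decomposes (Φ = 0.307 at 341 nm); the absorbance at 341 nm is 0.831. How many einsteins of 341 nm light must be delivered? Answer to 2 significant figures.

Product: (0.0210 M)(0.0946 L) = 0.001987 mol.
Photons that must be absorbed: 0.001987 / 0.307 = 0.006472 mol.
Fraction absorbed: 1 − 10^(−0.831) = 0.8524.
Incident photons needed: 0.006472 / 0.8524 = 0.007593 mol.

0.0076 einstein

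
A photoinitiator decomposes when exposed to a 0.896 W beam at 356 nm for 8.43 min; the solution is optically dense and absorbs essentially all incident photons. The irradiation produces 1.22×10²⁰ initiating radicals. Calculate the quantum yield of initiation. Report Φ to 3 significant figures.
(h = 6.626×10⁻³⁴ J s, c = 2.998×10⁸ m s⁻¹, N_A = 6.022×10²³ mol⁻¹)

Φ = 0.150

Product: 1.22×10²⁰ / 6.022×10²³ = 2.026×10⁻⁴ mol.
Photon energy at 356 nm: hc/λ = (6.626×10⁻³⁴)(2.998×10⁸)/(356×10⁻⁹) = 5.580×10⁻¹⁹ J.
Energy delivered: (0.896 W)(505.8 s) = 453.2 J.
Photons incident: 453.2 / 5.580×10⁻¹⁹ = 8.122×10²⁰, i.e. 8.122×10²⁰/6.022×10²³ = 0.001349 mol.
Φ = 2.026×10⁻⁴ mol / 0.001349 mol photons = 0.150.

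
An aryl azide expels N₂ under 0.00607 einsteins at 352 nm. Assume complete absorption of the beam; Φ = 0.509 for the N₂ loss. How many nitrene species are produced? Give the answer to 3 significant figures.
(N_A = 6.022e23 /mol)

Product: Φ × n_abs = 0.509 × 0.00607 = 0.003090 mol.
As a count: 0.003090 × 6.022e23 = 1.86e21.

1.86e21 species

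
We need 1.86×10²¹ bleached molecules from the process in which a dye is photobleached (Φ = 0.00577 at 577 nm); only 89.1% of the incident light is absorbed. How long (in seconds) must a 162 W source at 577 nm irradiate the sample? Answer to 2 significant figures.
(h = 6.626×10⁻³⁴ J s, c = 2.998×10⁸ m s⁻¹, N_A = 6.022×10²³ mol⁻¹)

t ≈ 770 s

Product: 1.86×10²¹ / 6.022×10²³ = 0.003089 mol.
Photons that must be absorbed: 0.003089 / 0.00577 = 0.5354 mol.
Incident photons needed: 0.5354 / 0.891 = 0.6009 mol.
Photon energy: hc/λ = 3.443×10⁻¹⁹ J; per mole, 2.073×10⁵ J mol⁻¹.
Energy required: 0.6009 × 2.073×10⁵ = 1.246×10⁵ J.
Time: 1.246×10⁵ J / 162 W = 770 s.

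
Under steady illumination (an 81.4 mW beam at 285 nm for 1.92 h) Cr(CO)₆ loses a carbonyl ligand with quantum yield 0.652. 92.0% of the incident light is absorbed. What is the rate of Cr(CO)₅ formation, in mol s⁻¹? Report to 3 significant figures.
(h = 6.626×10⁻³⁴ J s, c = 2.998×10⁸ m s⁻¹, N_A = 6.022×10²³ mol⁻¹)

Photon energy at 285 nm: hc/λ = (6.626×10⁻³⁴)(2.998×10⁸)/(285×10⁻⁹) = 6.970×10⁻¹⁹ J.
Energy delivered: (81.4 mW)(6912 s) = 562.6 J.
Photons incident: 562.6 / 6.970×10⁻¹⁹ = 8.072×10²⁰, i.e. 8.072×10²⁰/6.022×10²³ = 0.001340 mol.
Photons absorbed: 0.920 × 0.001340 = 0.001233 mol.
Product formed: 0.652 × 0.001233 = 8.039×10⁻⁴ mol.
Rate: 8.039×10⁻⁴ / 6912 s = 1.16×10⁻⁷ mol s⁻¹.

1.16×10⁻⁷ mol s⁻¹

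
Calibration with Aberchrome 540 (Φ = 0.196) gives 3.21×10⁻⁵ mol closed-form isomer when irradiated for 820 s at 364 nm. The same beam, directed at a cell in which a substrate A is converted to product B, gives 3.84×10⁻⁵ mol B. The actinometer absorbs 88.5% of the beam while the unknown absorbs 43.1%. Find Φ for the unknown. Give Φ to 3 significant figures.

Φ = 0.481

Photons absorbed by the actinometer: 3.21×10⁻⁵ / 0.196 = 1.638×10⁻⁴ mol.
Incident flux: 1.638×10⁻⁴ / 0.885 = 1.851×10⁻⁴ einstein.
Absorbed by unknown: 0.431 × 1.851×10⁻⁴ = 7.978×10⁻⁵ mol.
Φ(unknown) = 3.84×10⁻⁵ / 7.978×10⁻⁵ = 0.481.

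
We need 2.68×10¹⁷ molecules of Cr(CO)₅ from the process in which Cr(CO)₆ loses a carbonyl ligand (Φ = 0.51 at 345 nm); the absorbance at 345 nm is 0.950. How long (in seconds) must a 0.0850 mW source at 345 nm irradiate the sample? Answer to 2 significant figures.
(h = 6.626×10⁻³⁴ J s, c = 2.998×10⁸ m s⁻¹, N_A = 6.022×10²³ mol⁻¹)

Product: 2.68×10¹⁷ / 6.022×10²³ = 4.450×10⁻⁷ mol.
Photons that must be absorbed: 4.450×10⁻⁷ / 0.51 = 8.725×10⁻⁷ mol.
Fraction absorbed: 1 − 10^(−0.950) = 0.8878.
Incident photons needed: 8.725×10⁻⁷ / 0.8878 = 9.828×10⁻⁷ mol.
Photon energy: hc/λ = 5.758×10⁻¹⁹ J; per mole, 3.467×10⁵ J mol⁻¹.
Energy required: 9.828×10⁻⁷ × 3.467×10⁵ = 0.3407 J.
Time: 0.3407 J / 8.5e-05 W = 4000 s.

t ≈ 4000 s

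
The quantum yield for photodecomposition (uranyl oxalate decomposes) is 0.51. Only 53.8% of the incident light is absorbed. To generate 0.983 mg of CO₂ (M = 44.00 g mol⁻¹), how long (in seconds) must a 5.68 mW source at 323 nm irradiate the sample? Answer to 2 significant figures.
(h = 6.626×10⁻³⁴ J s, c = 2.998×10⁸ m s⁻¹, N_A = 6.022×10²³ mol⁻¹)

t ≈ 5300 s

Product: 0.983 mg / 44.00 g mol⁻¹ = 2.234×10⁻⁵ mol.
Photons that must be absorbed: 2.234×10⁻⁵ / 0.51 = 4.380×10⁻⁵ mol.
Incident photons needed: 4.380×10⁻⁵ / 0.538 = 8.141×10⁻⁵ mol.
Photon energy: hc/λ = 6.150×10⁻¹⁹ J; per mole, 3.704×10⁵ J mol⁻¹.
Energy required: 8.141×10⁻⁵ × 3.704×10⁵ = 30.15 J.
Time: 30.15 J / 0.00568 W = 5300 s.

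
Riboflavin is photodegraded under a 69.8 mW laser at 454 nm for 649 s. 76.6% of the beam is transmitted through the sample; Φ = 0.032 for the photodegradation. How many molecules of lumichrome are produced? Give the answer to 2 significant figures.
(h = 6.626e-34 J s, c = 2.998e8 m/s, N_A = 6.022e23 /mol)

Photon energy at 454 nm: hc/λ = (6.626e-34)(2.998e8)/(454e-9) = 4.375e-19 J.
Energy delivered: (69.8 mW)(649 s) = 45.30 J.
Photons incident: 45.30 / 4.375e-19 = 1.035e20, i.e. 1.035e20/6.022e23 = 1.719e-4 mol.
Fraction absorbed: 1 − 76.6/100 = 0.2340.
Photons absorbed: 0.2340 × 1.719e-4 = 4.022e-5 mol.
Product: Φ × n_abs = 0.032 × 4.022e-5 = 1.287e-6 mol.
As a count: 1.287e-6 × 6.022e23 = 7.8e17.

7.8e17 molecules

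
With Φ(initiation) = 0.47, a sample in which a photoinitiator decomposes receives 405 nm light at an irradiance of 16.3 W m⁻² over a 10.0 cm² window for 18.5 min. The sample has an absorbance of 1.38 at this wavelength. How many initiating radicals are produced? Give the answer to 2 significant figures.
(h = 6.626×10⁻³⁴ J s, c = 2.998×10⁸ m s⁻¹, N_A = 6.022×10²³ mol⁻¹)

Photon energy at 405 nm: hc/λ = (6.626×10⁻³⁴)(2.998×10⁸)/(405×10⁻⁹) = 4.905×10⁻¹⁹ J.
Energy delivered: (16.3 W m⁻²)(10.0×10⁻⁴ m²)(1110 s) = 18.09 J.
Photons incident: 18.09 / 4.905×10⁻¹⁹ = 3.688×10¹⁹, i.e. 3.688×10¹⁹/6.022×10²³ = 6.124×10⁻⁵ mol.
Fraction absorbed: 1 − 10^(−1.38) = 0.9583.
Photons absorbed: 0.9583 × 6.124×10⁻⁵ = 5.869×10⁻⁵ mol.
Product: Φ × n_abs = 0.47 × 5.869×10⁻⁵ = 2.758×10⁻⁵ mol.
As a count: 2.758×10⁻⁵ × 6.022×10²³ = 1.7×10¹⁹.

1.7×10¹⁹ initiating radicals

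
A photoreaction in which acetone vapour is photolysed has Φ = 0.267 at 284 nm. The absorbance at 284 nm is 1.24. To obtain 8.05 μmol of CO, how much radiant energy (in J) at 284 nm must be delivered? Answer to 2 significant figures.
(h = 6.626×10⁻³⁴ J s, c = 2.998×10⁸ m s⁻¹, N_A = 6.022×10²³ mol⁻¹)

Product: 8.05 μmol = 8.05×10⁻⁶ mol.
Photons that must be absorbed: 8.05×10⁻⁶ / 0.267 = 3.015×10⁻⁵ mol.
Fraction absorbed: 1 − 10^(−1.24) = 0.9425.
Incident photons needed: 3.015×10⁻⁵ / 0.9425 = 3.199×10⁻⁵ mol.
Photon energy: hc/λ = 6.995×10⁻¹⁹ J; per mole, 4.212×10⁵ J mol⁻¹.
Energy required: 3.199×10⁻⁵ × 4.212×10⁵ = 13 J.

13 J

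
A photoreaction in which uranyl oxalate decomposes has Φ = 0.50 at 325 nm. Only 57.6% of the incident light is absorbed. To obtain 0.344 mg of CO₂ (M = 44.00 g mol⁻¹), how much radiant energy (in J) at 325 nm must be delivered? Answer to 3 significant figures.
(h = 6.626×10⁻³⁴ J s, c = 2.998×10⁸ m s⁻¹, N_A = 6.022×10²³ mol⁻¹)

9.99 J

Product: 0.344 mg / 44.00 g mol⁻¹ = 7.818×10⁻⁶ mol.
Photons that must be absorbed: 7.818×10⁻⁶ / 0.50 = 1.564×10⁻⁵ mol.
Incident photons needed: 1.564×10⁻⁵ / 0.576 = 2.715×10⁻⁵ mol.
Photon energy: hc/λ = 6.112×10⁻¹⁹ J; per mole, 3.681×10⁵ J mol⁻¹.
Energy required: 2.715×10⁻⁵ × 3.681×10⁵ = 9.99 J.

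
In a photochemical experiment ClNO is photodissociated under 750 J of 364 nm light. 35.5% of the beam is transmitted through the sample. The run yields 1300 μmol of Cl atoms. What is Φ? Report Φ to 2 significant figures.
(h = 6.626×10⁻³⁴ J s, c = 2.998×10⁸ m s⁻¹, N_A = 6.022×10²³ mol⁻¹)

Φ = 0.88

Product: 1300 μmol = 0.00130 mol.
Photon energy at 364 nm: hc/λ = (6.626×10⁻³⁴)(2.998×10⁸)/(364×10⁻⁹) = 5.457×10⁻¹⁹ J.
Photons incident: 750 / 5.457×10⁻¹⁹ = 1.374×10²¹, i.e. 1.374×10²¹/6.022×10²³ = 0.002282 mol.
Fraction absorbed: 1 − 35.5/100 = 0.6450.
Photons absorbed: 0.6450 × 0.002282 = 0.001472 mol.
Φ = 0.00130 mol / 0.001472 mol photons = 0.88.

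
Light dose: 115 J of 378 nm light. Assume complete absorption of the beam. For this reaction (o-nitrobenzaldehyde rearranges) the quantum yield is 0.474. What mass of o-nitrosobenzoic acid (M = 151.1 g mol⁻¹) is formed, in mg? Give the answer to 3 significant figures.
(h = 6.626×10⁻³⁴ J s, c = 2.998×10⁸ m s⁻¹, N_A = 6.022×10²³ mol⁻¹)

26.0 mg

Photon energy at 378 nm: hc/λ = (6.626×10⁻³⁴)(2.998×10⁸)/(378×10⁻⁹) = 5.255×10⁻¹⁹ J.
Photons incident: 115 / 5.255×10⁻¹⁹ = 2.188×10²⁰, i.e. 2.188×10²⁰/6.022×10²³ = 3.633×10⁻⁴ mol.
Product: Φ × n_abs = 0.474 × 3.633×10⁻⁴ = 1.722×10⁻⁴ mol.
Mass: 1.722×10⁻⁴ × 151.1 = 0.02602 g = 26.0 mg.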